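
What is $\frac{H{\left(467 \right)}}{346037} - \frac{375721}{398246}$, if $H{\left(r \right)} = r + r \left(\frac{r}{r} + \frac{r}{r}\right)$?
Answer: $- \frac{129455425031}{137807851102} \approx -0.93939$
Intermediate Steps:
$H{\left(r \right)} = 3 r$ ($H{\left(r \right)} = r + r \left(1 + 1\right) = r + r 2 = r + 2 r = 3 r$)
$\frac{H{\left(467 \right)}}{346037} - \frac{375721}{398246} = \frac{3 \cdot 467}{346037} - \frac{375721}{398246} = 1401 \cdot \frac{1}{346037} - \frac{375721}{398246} = \frac{1401}{346037} - \frac{375721}{398246} = - \frac{129455425031}{137807851102}$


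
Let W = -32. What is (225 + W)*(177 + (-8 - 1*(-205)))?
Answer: 72182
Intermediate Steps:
(225 + W)*(177 + (-8 - 1*(-205))) = (225 - 32)*(177 + (-8 - 1*(-205))) = 193*(177 + (-8 + 205)) = 193*(177 + 197) = 193*374 = 72182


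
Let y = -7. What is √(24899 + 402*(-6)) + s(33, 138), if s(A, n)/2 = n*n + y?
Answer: 38074 + √22487 ≈ 38224.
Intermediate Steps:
s(A, n) = -14 + 2*n² (s(A, n) = 2*(n*n - 7) = 2*(n² - 7) = 2*(-7 + n²) = -14 + 2*n²)
√(24899 + 402*(-6)) + s(33, 138) = √(24899 + 402*(-6)) + (-14 + 2*138²) = √(24899 - 2412) + (-14 + 2*19044) = √22487 + (-14 + 38088) = √22487 + 38074 = 38074 + √22487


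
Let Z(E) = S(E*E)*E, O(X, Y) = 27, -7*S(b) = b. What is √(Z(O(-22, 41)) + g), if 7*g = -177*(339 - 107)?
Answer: I*√425229/7 ≈ 93.156*I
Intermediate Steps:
S(b) = -b/7
Z(E) = -E³/7 (Z(E) = (-E*E/7)*E = (-E²/7)*E = -E³/7)
g = -41064/7 (g = (-177*(339 - 107))/7 = (-177*232)/7 = (⅐)*(-41064) = -41064/7 ≈ -5866.3)
√(Z(O(-22, 41)) + g) = √(-⅐*27³ - 41064/7) = √(-⅐*19683 - 41064/7) = √(-19683/7 - 41064/7) = √(-60747/7) = I*√425229/7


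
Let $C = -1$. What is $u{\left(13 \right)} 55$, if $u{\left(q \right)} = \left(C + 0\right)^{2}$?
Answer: $55$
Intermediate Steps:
$u{\left(q \right)} = 1$ ($u{\left(q \right)} = \left(-1 + 0\right)^{2} = \left(-1\right)^{2} = 1$)
$u{\left(13 \right)} 55 = 1 \cdot 55 = 55$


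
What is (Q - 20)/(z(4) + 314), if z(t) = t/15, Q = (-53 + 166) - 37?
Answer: 420/2357 ≈ 0.17819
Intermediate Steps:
Q = 76 (Q = 113 - 37 = 76)
z(t) = t/15 (z(t) = t*(1/15) = t/15)
(Q - 20)/(z(4) + 314) = (76 - 20)/((1/15)*4 + 314) = 56/(4/15 + 314) = 56/(4714/15) = 56*(15/4714) = 420/2357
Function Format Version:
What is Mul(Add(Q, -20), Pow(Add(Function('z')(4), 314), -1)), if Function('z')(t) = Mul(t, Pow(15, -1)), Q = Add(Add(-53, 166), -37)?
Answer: Rational(420, 2357) ≈ 0.17819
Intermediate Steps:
Q = 76 (Q = Add(113, -37) = 76)
Function('z')(t) = Mul(Rational(1, 15), t) (Function('z')(t) = Mul(t, Rational(1, 15)) = Mul(Rational(1, 15), t))
Mul(Add(Q, -20), Pow(Add(Function('z')(4), 314), -1)) = Mul(Add(76, -20), Pow(Add(Mul(Rational(1, 15), 4), 314), -1)) = Mul(56, Pow(Add(Rational(4, 15), 314), -1)) = Mul(56, Pow(Rational(4714, 15), -1)) = Mul(56, Rational(15, 4714)) = Rational(420, 2357)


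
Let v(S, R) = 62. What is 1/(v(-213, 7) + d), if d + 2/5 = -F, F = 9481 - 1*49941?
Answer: 5/202608 ≈ 2.4678e-5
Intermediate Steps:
F = -40460 (F = 9481 - 49941 = -40460)
d = 202298/5 (d = -2/5 - 1*(-40460) = -2/5 + 40460 = 202298/5 ≈ 40460.)
1/(v(-213, 7) + d) = 1/(62 + 202298/5) = 1/(202608/5) = 5/202608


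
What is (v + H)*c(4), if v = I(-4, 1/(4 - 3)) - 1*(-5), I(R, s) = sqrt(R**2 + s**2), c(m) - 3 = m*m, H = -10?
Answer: -95 + 19*sqrt(17) ≈ -16.661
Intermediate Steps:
c(m) = 3 + m**2 (c(m) = 3 + m*m = 3 + m**2)
v = 5 + sqrt(17) (v = sqrt((-4)**2 + (1/(4 - 3))**2) - 1*(-5) = sqrt(16 + (1/1)**2) + 5 = sqrt(16 + 1**2) + 5 = sqrt(16 + 1) + 5 = sqrt(17) + 5 = 5 + sqrt(17) ≈ 9.1231)
(v + H)*c(4) = ((5 + sqrt(17)) - 10)*(3 + 4**2) = (-5 + sqrt(17))*(3 + 16) = (-5 + sqrt(17))*19 = -95 + 19*sqrt(17)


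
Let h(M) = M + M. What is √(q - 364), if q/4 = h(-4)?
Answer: 6*I*√11 ≈ 19.9*I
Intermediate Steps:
h(M) = 2*M
q = -32 (q = 4*(2*(-4)) = 4*(-8) = -32)
√(q - 364) = √(-32 - 364) = √(-396) = 6*I*√11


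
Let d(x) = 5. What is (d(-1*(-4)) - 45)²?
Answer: 1600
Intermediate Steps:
(d(-1*(-4)) - 45)² = (5 - 45)² = (-40)² = 1600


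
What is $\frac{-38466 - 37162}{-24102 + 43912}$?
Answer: $- \frac{5402}{1415} \approx -3.8177$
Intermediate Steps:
$\frac{-38466 - 37162}{-24102 + 43912} = - \frac{75628}{19810} = \left(-75628\right) \frac{1}{19810} = - \frac{5402}{1415}$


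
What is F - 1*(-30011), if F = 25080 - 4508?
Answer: 50583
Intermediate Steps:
F = 20572
F - 1*(-30011) = 20572 - 1*(-30011) = 20572 + 30011 = 50583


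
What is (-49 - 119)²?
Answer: 28224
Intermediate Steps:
(-49 - 119)² = (-168)² = 28224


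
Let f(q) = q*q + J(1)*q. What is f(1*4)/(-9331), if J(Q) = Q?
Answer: -20/9331 ≈ -0.0021434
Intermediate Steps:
f(q) = q + q**2 (f(q) = q*q + 1*q = q**2 + q = q + q**2)
f(1*4)/(-9331) = ((1*4)*(1 + 1*4))/(-9331) = (4*(1 + 4))*(-1/9331) = (4*5)*(-1/9331) = 20*(-1/9331) = -20/9331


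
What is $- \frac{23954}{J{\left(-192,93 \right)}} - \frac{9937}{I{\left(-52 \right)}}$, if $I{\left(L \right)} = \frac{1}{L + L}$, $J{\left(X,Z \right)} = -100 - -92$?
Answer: $\frac{4145769}{4} \approx 1.0364 \cdot 10^{6}$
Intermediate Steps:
$J{\left(X,Z \right)} = -8$ ($J{\left(X,Z \right)} = -100 + 92 = -8$)
$I{\left(L \right)} = \frac{1}{2 L}$
$- \frac{23954}{J{\left(-192,93 \right)}} - \frac{9937}{I{\left(-52 \right)}} = - \frac{23954}{-8} - \frac{9937}{\frac{1}{2} \frac{1}{-52}} = \left(-23954\right) \left(- \frac{1}{8}\right) - \frac{9937}{\frac{1}{2} \left(- \frac{1}{52}\right)} = \frac{11977}{4} - \frac{9937}{- \frac{1}{104}} = \frac{11977}{4} - -1033448 = \frac{11977}{4} + 1033448 = \frac{4145769}{4}$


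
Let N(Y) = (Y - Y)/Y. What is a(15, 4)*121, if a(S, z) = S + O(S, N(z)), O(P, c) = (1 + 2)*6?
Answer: 3993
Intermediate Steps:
N(Y) = 0 (N(Y) = 0/Y = 0)
O(P, c) = 18 (O(P, c) = 3*6 = 18)
a(S, z) = 18 + S (a(S, z) = S + 18 = 18 + S)
a(15, 4)*121 = (18 + 15)*121 = 33*121 = 3993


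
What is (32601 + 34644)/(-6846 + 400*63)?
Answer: 22415/6118 ≈ 3.6638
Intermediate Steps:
(32601 + 34644)/(-6846 + 400*63) = 67245/(-6846 + 25200) = 67245/18354 = 67245*(1/18354) = 22415/6118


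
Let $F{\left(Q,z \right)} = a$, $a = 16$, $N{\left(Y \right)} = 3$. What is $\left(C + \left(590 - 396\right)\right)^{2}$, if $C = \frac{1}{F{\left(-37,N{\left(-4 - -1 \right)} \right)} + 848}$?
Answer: $\frac{28095458689}{746496} \approx 37636.0$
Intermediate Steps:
$F{\left(Q,z \right)} = 16$
$C = \frac{1}{864}$ ($C = \frac{1}{16 + 848} = \frac{1}{864} \approx 0.0011574$)
$\left(C + \left(590 - 396\right)\right)^{2} = \left(\frac{1}{864} + \left(590 - 396\right)\right)^{2} = \left(\frac{1}{864} + 194\right)^{2} = \left(\frac{167617}{864}\right)^{2} = \frac{28095458689}{746496}$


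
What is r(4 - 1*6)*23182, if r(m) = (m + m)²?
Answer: 370912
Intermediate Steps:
r(m) = 4*m² (r(m) = (2*m)² = 4*m²)
r(4 - 1*6)*23182 = (4*(4 - 1*6)²)*23182 = (4*(4 - 6)²)*23182 = (4*(-2)²)*23182 = (4*4)*23182 = 16*23182 = 370912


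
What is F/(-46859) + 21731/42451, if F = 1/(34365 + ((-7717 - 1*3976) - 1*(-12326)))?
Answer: 35638215886691/69618420892182 ≈ 0.51191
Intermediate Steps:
F = 1/34998 (F = 1/(34365 + ((-7717 - 3976) + 12326)) = 1/(34365 + (-11693 + 12326)) = 1/(34365 + 633) = 1/34998 ≈ 2.8573e-5)
F/(-46859) + 21731/42451 = (1/34998)/(-46859) + 21731/42451 = (1/34998)*(-1/46859) + 21731*(1/42451) = -1/1639971282 + 21731/42451 = 35638215886691/69618420892182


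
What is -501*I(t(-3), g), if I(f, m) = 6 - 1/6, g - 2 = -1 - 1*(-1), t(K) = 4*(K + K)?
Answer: -5845/2 ≈ -2922.5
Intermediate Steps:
t(K) = 8*K (t(K) = 4*(2*K) = 8*K)
g = 2 (g = 2 + (-1 - 1*(-1)) = 2 + (-1 + 1) = 2 + 0 = 2)
I(f, m) = 35/6 (I(f, m) = 6 - 1*⅙ = 6 - ⅙ = 35/6)
-501*I(t(-3), g) = -501*35/6 = -5845/2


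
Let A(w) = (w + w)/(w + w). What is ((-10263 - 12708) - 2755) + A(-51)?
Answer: -25725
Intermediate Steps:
A(w) = 1 (A(w) = (2*w)/((2*w)) = (2*w)*(1/(2*w)) = 1)
((-10263 - 12708) - 2755) + A(-51) = ((-10263 - 12708) - 2755) + 1 = (-22971 - 2755) + 1 = -25726 + 1 = -25725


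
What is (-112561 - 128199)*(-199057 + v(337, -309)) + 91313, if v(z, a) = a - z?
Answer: 48080585593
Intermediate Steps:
(-112561 - 128199)*(-199057 + v(337, -309)) + 91313 = (-112561 - 128199)*(-199057 + (-309 - 1*337)) + 91313 = -240760*(-199057 + (-309 - 337)) + 91313 = -240760*(-199057 - 646) + 91313 = -240760*(-199703) + 91313 = 48080494280 + 91313 = 48080585593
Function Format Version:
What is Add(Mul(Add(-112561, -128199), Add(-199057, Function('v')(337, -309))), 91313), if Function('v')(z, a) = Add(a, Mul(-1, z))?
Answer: 48080585593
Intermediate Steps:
Add(Mul(Add(-112561, -128199), Add(-199057, Function('v')(337, -309))), 91313) = Add(Mul(Add(-112561, -128199), Add(-199057, Add(-309, Mul(-1, 337)))), 91313) = Add(Mul(-240760, Add(-199057, Add(-309, -337))), 91313) = Add(Mul(-240760, Add(-199057, -646)), 91313) = Add(Mul(-240760, -199703), 91313) = Add(48080494280, 91313) = 48080585593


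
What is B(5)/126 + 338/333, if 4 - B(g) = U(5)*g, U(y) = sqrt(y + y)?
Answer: 2440/2331 - 5*sqrt(10)/126 ≈ 0.92127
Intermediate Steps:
U(y) = sqrt(2)*sqrt(y) (U(y) = sqrt(2*y) = sqrt(2)*sqrt(y))
B(g) = 4 - g*sqrt(10) (B(g) = 4 - sqrt(2)*sqrt(5)*g = 4 - sqrt(10)*g = 4 - g*sqrt(10))
B(5)/126 + 338/333 = (4 - 1*5*sqrt(10))/126 + 338/333 = (4 - 5*sqrt(10))*(1/126) + 338*(1/333) = (2/63 - 5*sqrt(10)/126) + 338/333 = 2440/2331 - 5*sqrt(10)/126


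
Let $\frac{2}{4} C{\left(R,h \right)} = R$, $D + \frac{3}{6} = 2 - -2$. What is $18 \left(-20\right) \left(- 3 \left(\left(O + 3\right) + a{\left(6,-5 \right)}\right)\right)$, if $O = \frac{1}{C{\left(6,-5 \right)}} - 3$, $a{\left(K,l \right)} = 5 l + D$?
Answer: $-23130$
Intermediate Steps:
$D = \frac{7}{2}$ ($D = - \frac{1}{2} + \left(2 - -2\right) = - \frac{1}{2} + \left(2 + 2\right) = - \frac{1}{2} + 4 = \frac{7}{2} \approx 3.5$)
$C{\left(R,h \right)} = 2 R$
$a{\left(K,l \right)} = \frac{7}{2} + 5 l$ ($a{\left(K,l \right)} = 5 l + \frac{7}{2} = \frac{7}{2} + 5 l$)
$O = - \frac{35}{12}$ ($O = \frac{1}{2 \cdot 6} - 3 = \frac{1}{12} - 3 = - \frac{35}{12} \approx -2.9167$)
$18 \left(-20\right) \left(- 3 \left(\left(O + 3\right) + a{\left(6,-5 \right)}\right)\right) = 18 \left(-20\right) \left(- 3 \left(\left(- \frac{35}{12} + 3\right) + \left(\frac{7}{2} + 5 \left(-5\right)\right)\right)\right) = - 360 \left(- 3 \left(\frac{1}{12} + \left(\frac{7}{2} - 25\right)\right)\right) = - 360 \left(- 3 \left(\frac{1}{12} - \frac{43}{2}\right)\right) = - 360 \left(\left(-3\right) \left(- \frac{257}{12}\right)\right) = \left(-360\right) \frac{257}{4} = -23130$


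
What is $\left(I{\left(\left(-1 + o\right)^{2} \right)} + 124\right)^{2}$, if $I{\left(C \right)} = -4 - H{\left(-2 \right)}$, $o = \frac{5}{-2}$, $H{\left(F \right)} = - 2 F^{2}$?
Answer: $16384$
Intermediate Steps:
$o = - \frac{5}{2}$ ($o = 5 \left(- \frac{1}{2}\right) = - \frac{5}{2} \approx -2.5$)
$I{\left(C \right)} = 4$ ($I{\left(C \right)} = -4 - - 2 \left(-2\right)^{2} = -4 - \left(-2\right) 4 = -4 - -8 = -4 + 8 = 4$)
$\left(I{\left(\left(-1 + o\right)^{2} \right)} + 124\right)^{2} = \left(4 + 124\right)^{2} = 128^{2} = 16384$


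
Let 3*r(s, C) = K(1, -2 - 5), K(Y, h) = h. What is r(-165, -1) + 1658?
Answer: 4967/3 ≈ 1655.7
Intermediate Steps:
r(s, C) = -7/3 (r(s, C) = (-2 - 5)/3 = (⅓)*(-7) = -7/3)
r(-165, -1) + 1658 = -7/3 + 1658 = 4967/3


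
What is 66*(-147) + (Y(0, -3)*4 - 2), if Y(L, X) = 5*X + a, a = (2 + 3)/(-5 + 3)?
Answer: -9774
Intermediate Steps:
a = -5/2 (a = 5/(-2) = 5*(-½) = -5/2 ≈ -2.5000)
Y(L, X) = -5/2 + 5*X (Y(L, X) = 5*X - 5/2 = -5/2 + 5*X)
66*(-147) + (Y(0, -3)*4 - 2) = 66*(-147) + ((-5/2 + 5*(-3))*4 - 2) = -9702 + ((-5/2 - 15)*4 - 2) = -9702 + (-35/2*4 - 2) = -9702 + (-70 - 2) = -9702 - 72 = -9774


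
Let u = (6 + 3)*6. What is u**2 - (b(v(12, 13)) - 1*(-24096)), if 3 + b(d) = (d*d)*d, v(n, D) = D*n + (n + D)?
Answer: -5950918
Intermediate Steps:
v(n, D) = D + n + D*n (v(n, D) = D*n + (D + n) = D + n + D*n)
u = 54 (u = 9*6 = 54)
b(d) = -3 + d**3 (b(d) = -3 + (d*d)*d = -3 + d**2*d = -3 + d**3)
u**2 - (b(v(12, 13)) - 1*(-24096)) = 54**2 - ((-3 + (13 + 12 + 13*12)**3) - 1*(-24096)) = 2916 - ((-3 + (13 + 12 + 156)**3) + 24096) = 2916 - ((-3 + 181**3) + 24096) = 2916 - ((-3 + 5929741) + 24096) = 2916 - (5929738 + 24096) = 2916 - 1*5953834 = 2916 - 5953834 = -5950918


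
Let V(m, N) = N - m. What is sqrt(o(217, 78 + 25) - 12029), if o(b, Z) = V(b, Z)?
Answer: I*sqrt(12143) ≈ 110.2*I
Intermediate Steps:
o(b, Z) = Z - b
sqrt(o(217, 78 + 25) - 12029) = sqrt(((78 + 25) - 1*217) - 12029) = sqrt((103 - 217) - 12029) = sqrt(-114 - 12029) = sqrt(-12143) = I*sqrt(12143)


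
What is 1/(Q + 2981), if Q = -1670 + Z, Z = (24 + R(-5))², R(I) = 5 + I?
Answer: 1/1887 ≈ 0.00052994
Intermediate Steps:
Z = 576 (Z = (24 + (5 - 5))² = (24 + 0)² = 24² = 576)
Q = -1094 (Q = -1670 + 576 = -1094)
1/(Q + 2981) = 1/(-1094 + 2981) = 1/1887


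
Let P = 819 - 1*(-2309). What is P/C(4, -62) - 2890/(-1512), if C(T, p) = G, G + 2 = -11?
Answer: -2345983/9828 ≈ -238.70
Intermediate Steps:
P = 3128 (P = 819 + 2309 = 3128)
G = -13 (G = -2 - 11 = -13)
C(T, p) = -13
P/C(4, -62) - 2890/(-1512) = 3128/(-13) - 2890/(-1512) = 3128*(-1/13) - 2890*(-1/1512) = -3128/13 + 1445/756 = -2345983/9828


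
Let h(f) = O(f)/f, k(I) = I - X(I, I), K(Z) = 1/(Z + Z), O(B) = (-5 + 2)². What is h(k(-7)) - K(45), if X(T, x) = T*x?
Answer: -433/2520 ≈ -0.17183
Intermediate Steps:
O(B) = 9 (O(B) = (-3)² = 9)
K(Z) = 1/(2*Z)
k(I) = I - I² (k(I) = I - I*I = I - I²)
h(f) = 9/f
h(k(-7)) - K(45) = 9/((-7*(1 - 1*(-7)))) - 1/(2*45) = 9/((-7*(1 + 7))) - 1/(2*45) = 9/((-7*8)) - 1*1/90 = 9/(-56) - 1/90 = 9*(-1/56) - 1/90 = -9/56 - 1/90 = -433/2520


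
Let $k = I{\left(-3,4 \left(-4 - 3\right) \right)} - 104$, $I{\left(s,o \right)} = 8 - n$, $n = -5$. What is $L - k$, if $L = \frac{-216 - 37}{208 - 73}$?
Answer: $\frac{12032}{135} \approx 89.126$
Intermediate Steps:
$I{\left(s,o \right)} = 13$ ($I{\left(s,o \right)} = 8 - -5 = 8 + 5 = 13$)
$L = - \frac{253}{135} \approx -1.8741$
$k = -91$ ($k = 13 - 104 = -91$)
$L - k = - \frac{253}{135} - -91 = - \frac{253}{135} + 91 = \frac{12032}{135}$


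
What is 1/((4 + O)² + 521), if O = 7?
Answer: 1/642 ≈ 0.0015576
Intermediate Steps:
1/((4 + O)² + 521) = 1/((4 + 7)² + 521) = 1/(11² + 521) = 1/(121 + 521) = 1/642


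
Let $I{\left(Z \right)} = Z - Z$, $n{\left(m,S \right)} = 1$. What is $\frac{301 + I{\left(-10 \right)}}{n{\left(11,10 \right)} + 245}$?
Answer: $\frac{301}{246} \approx 1.2236$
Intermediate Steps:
$I{\left(Z \right)} = 0$
$\frac{301 + I{\left(-10 \right)}}{n{\left(11,10 \right)} + 245} = \frac{301 + 0}{1 + 245} = \frac{301}{246}$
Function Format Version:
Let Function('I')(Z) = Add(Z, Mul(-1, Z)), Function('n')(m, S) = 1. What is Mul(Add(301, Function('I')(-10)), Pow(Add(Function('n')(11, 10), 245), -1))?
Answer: Rational(301, 246) ≈ 1.2236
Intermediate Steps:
Function('I')(Z) = 0
Mul(Add(301, Function('I')(-10)), Pow(Add(Function('n')(11, 10), 245), -1)) = Mul(Add(301, 0), Pow(Add(1, 245), -1)) = Mul(301, Pow(246, -1)) = Mul(301, Rational(1, 246)) = Rational(301, 246)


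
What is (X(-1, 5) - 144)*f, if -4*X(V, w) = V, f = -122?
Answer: 35075/2 ≈ 17538.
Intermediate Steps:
X(V, w) = -V/4
(X(-1, 5) - 144)*f = (-¼*(-1) - 144)*(-122) = (¼ - 144)*(-122) = -575/4*(-122) = 35075/2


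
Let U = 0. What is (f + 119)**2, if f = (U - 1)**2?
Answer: 14400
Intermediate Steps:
f = 1 (f = (0 - 1)**2 = (-1)**2 = 1)
(f + 119)**2 = (1 + 119)**2 = 120**2 = 14400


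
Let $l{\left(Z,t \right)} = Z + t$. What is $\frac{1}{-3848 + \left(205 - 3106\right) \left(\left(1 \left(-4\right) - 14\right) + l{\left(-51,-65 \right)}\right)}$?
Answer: $\frac{1}{384886} \approx 2.5982 \cdot 10^{-6}$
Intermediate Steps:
$\frac{1}{-3848 + \left(205 - 3106\right) \left(\left(1 \left(-4\right) - 14\right) + l{\left(-51,-65 \right)}\right)} = \frac{1}{-3848 + \left(205 - 3106\right) \left(\left(1 \left(-4\right) - 14\right) - 116\right)} = \frac{1}{-3848 - 2901 \left(\left(-4 - 14\right) - 116\right)} = \frac{1}{-3848 - 2901 \left(-18 - 116\right)} = \frac{1}{-3848 - -388734} = \frac{1}{-3848 + 388734} = \frac{1}{384886}$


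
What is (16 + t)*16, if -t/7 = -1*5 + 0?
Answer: 816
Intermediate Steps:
t = 35 (t = -7*(-1*5 + 0) = -7*(-5 + 0) = -7*(-5) = 35)
(16 + t)*16 = (16 + 35)*16 = 51*16 = 816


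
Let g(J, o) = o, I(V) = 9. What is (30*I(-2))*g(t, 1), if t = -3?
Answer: 270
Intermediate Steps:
(30*I(-2))*g(t, 1) = (30*9)*1 = 270*1 = 270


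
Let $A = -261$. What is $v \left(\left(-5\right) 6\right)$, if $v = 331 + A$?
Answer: $-2100$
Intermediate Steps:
$v = 70$ ($v = 331 - 261 = 70$)
$v \left(\left(-5\right) 6\right) = 70 \left(\left(-5\right) 6\right) = 70 \left(-30\right) = -2100$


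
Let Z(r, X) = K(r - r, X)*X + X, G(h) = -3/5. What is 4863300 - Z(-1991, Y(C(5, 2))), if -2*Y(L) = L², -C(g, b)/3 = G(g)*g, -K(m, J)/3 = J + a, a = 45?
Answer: 19451175/4 ≈ 4.8628e+6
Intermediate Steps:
G(h) = -⅗ (G(h) = -3*⅕ = -⅗)
K(m, J) = -135 - 3*J (K(m, J) = -3*(J + 45) = -3*(45 + J) = -135 - 3*J)
C(g, b) = 9*g/5 (C(g, b) = -(-9)*g/5 = 9*g/5)
Y(L) = -L²/2
Z(r, X) = X + X*(-135 - 3*X) (Z(r, X) = (-135 - 3*X)*X + X = X*(-135 - 3*X) + X = X + X*(-135 - 3*X))
4863300 - Z(-1991, Y(C(5, 2))) = 4863300 - (-1)*(-((9/5)*5)²/2)*(134 + 3*(-((9/5)*5)²/2)) = 4863300 - (-1)*(-½*9²)*(134 + 3*(-½*9²)) = 4863300 - (-1)*(-½*81)*(134 + 3*(-½*81)) = 4863300 - (-1)*(-81)*(134 + 3*(-81/2))/2 = 4863300 - (-1)*(-81)*(134 - 243/2)/2 = 4863300 - (-1)*(-81)*25/(2*2) = 4863300 - 1*2025/4 = 4863300 - 2025/4 = 19451175/4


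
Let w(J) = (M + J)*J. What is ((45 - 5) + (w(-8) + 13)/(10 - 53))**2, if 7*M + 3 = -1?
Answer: 131537961/90601 ≈ 1451.8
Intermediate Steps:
M = -4/7 (M = -3/7 + (1/7)*(-1) = -3/7 - 1/7 = -4/7 ≈ -0.57143)
w(J) = J*(-4/7 + J) (w(J) = (-4/7 + J)*J = J*(-4/7 + J))
((45 - 5) + (w(-8) + 13)/(10 - 53))**2 = ((45 - 5) + ((1/7)*(-8)*(-4 + 7*(-8)) + 13)/(10 - 53))**2 = (40 + ((1/7)*(-8)*(-4 - 56) + 13)/(-43))**2 = (40 + ((1/7)*(-8)*(-60) + 13)*(-1/43))**2 = (40 + (480/7 + 13)*(-1/43))**2 = (40 + (571/7)*(-1/43))**2 = (40 - 571/301)**2 = (11469/301)**2 = 131537961/90601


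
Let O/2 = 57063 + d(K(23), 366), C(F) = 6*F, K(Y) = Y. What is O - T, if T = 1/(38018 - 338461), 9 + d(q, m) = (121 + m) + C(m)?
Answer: 35895126983/300443 ≈ 1.1947e+5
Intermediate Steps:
d(q, m) = 112 + 7*m (d(q, m) = -9 + ((121 + m) + 6*m) = -9 + (121 + 7*m) = 112 + 7*m)
T = -1/300443 (T = 1/(-300443) = -1/300443 ≈ -3.3284e-6)
O = 119474 (O = 2*(57063 + (112 + 7*366)) = 2*(57063 + (112 + 2562)) = 2*(57063 + 2674) = 2*59737 = 119474)
O - T = 119474 - 1*(-1/300443) = 119474 + 1/300443 = 35895126983/300443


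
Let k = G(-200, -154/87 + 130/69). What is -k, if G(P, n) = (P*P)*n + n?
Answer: -3040076/667 ≈ -4557.8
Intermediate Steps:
G(P, n) = n + n*P² (G(P, n) = P²*n + n = n*P² + n = n + n*P²)
k = 3040076/667 (k = (-154/87 + 130/69)*(1 + (-200)²) = (-154*1/87 + 130*(1/69))*(1 + 40000) = (-154/87 + 130/69)*40001 = (76/667)*40001 = 3040076/667 ≈ 4557.8)
-k = -1*3040076/667 = -3040076/667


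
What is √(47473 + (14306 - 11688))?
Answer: √50091 ≈ 223.81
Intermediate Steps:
√(47473 + (14306 - 11688)) = √(47473 + 2618) = √50091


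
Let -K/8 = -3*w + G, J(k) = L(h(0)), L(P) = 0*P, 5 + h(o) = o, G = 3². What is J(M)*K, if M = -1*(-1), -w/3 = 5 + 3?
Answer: 0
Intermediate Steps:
G = 9
h(o) = -5 + o
w = -24 (w = -3*(5 + 3) = -3*8 = -24)
L(P) = 0
M = 1
J(k) = 0
K = -648 (K = -8*(-3*(-24) + 9) = -8*(72 + 9) = -8*81 = -648)
J(M)*K = 0*(-648) = 0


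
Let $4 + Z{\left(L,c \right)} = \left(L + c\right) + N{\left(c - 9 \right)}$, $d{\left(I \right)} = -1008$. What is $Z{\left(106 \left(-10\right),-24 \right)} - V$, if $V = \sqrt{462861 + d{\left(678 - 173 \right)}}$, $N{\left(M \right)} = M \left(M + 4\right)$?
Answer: $-131 - 3 \sqrt{51317} \approx -810.6$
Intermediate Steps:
$N{\left(M \right)} = M \left(4 + M\right)$
$V = 3 \sqrt{51317}$ ($V = \sqrt{462861 - 1008} = \sqrt{461853} = 3 \sqrt{51317} \approx 679.6$)
$Z{\left(L,c \right)} = -4 + L + c + \left(-9 + c\right) \left(-5 + c\right)$ ($Z{\left(L,c \right)} = -4 + \left(\left(L + c\right) + \left(c - 9\right) \left(4 + \left(c - 9\right)\right)\right) = -4 + \left(\left(L + c\right) + \left(-9 + c\right) \left(4 + \left(-9 + c\right)\right)\right) = -4 + \left(\left(L + c\right) + \left(-9 + c\right) \left(-5 + c\right)\right) = -4 + \left(L + c + \left(-9 + c\right) \left(-5 + c\right)\right) = -4 + L + c + \left(-9 + c\right) \left(-5 + c\right)$)
$Z{\left(106 \left(-10\right),-24 \right)} - V = \left(41 + 106 \left(-10\right) + \left(-24\right)^{2} - -312\right) - 3 \sqrt{51317} = \left(41 - 1060 + 576 + 312\right) - 3 \sqrt{51317} = -131 - 3 \sqrt{51317}$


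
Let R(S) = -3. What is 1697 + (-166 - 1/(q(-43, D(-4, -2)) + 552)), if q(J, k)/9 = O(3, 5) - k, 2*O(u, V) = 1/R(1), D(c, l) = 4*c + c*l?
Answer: 1906093/1245 ≈ 1531.0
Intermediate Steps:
O(u, V) = -⅙ (O(u, V) = (½)/(-3) = (½)*(-⅓) = -⅙)
q(J, k) = -3/2 - 9*k (q(J, k) = 9*(-⅙ - k) = -3/2 - 9*k)
1697 + (-166 - 1/(q(-43, D(-4, -2)) + 552)) = 1697 + (-166 - 1/((-3/2 - (-36)*(4 - 2)) + 552)) = 1697 + (-166 - 1/((-3/2 - (-36)*2) + 552)) = 1697 + (-166 - 1/((-3/2 - 9*(-8)) + 552)) = 1697 + (-166 - 1/((-3/2 + 72) + 552)) = 1697 + (-166 - 1/(141/2 + 552)) = 1697 + (-166 - 1/1245/2) = 1697 + (-166 - 1*2/1245) = 1697 + (-166 - 2/1245) = 1697 - 206672/1245 = 1906093/1245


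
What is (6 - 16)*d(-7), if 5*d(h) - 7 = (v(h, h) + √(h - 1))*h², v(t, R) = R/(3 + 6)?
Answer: 560/9 - 196*I*√2 ≈ 62.222 - 277.19*I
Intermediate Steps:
v(t, R) = R/9
d(h) = 7/5 + h²*(√(-1 + h) + h/9)/5 (d(h) = 7/5 + ((h/9 + √(h - 1))*h²)/5 = 7/5 + ((h/9 + √(-1 + h))*h²)/5 = 7/5 + ((√(-1 + h) + h/9)*h²)/5 = 7/5 + (h²*(√(-1 + h) + h/9))/5 = 7/5 + h²*(√(-1 + h) + h/9)/5)
(6 - 16)*d(-7) = (6 - 16)*(7/5 + (1/45)*(-7)³ + (⅕)*(-7)²*√(-1 - 7)) = -10*(7/5 + (1/45)*(-343) + (⅕)*49*√(-8)) = -10*(7/5 - 343/45 + (⅕)*49*(2*I*√2)) = -10*(7/5 - 343/45 + 98*I*√2/5) = -10*(-56/9 + 98*I*√2/5) = 560/9 - 196*I*√2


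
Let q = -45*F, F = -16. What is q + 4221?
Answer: 4941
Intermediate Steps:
q = 720 (q = -45*(-16) = 720)
q + 4221 = 720 + 4221 = 4941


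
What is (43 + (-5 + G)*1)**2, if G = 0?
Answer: 1444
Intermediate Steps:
(43 + (-5 + G)*1)**2 = (43 + (-5 + 0)*1)**2 = (43 - 5*1)**2 = (43 - 5)**2 = 38**2 = 1444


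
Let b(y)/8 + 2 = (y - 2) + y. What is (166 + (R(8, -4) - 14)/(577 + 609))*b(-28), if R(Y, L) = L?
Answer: -47245920/593 ≈ -79673.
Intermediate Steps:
b(y) = -32 + 16*y (b(y) = -16 + 8*((y - 2) + y) = -16 + 8*((-2 + y) + y) = -16 + 8*(-2 + 2*y) = -16 + (-16 + 16*y) = -32 + 16*y)
(166 + (R(8, -4) - 14)/(577 + 609))*b(-28) = (166 + (-4 - 14)/(577 + 609))*(-32 + 16*(-28)) = (166 - 18/1186)*(-32 - 448) = (166 - 18*1/1186)*(-480) = (166 - 9/593)*(-480) = (98429/593)*(-480) = -47245920/593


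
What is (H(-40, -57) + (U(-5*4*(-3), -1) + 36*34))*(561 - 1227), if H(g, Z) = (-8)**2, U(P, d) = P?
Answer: -897768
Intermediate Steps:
H(g, Z) = 64
(H(-40, -57) + (U(-5*4*(-3), -1) + 36*34))*(561 - 1227) = (64 + (-5*4*(-3) + 36*34))*(561 - 1227) = (64 + (-20*(-3) + 1224))*(-666) = (64 + (60 + 1224))*(-666) = (64 + 1284)*(-666) = 1348*(-666) = -897768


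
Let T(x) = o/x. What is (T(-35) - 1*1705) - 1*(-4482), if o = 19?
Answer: 97176/35 ≈ 2776.5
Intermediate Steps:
T(x) = 19/x
(T(-35) - 1*1705) - 1*(-4482) = (19/(-35) - 1*1705) - 1*(-4482) = (19*(-1/35) - 1705) + 4482 = (-19/35 - 1705) + 4482 = -59694/35 + 4482 = 97176/35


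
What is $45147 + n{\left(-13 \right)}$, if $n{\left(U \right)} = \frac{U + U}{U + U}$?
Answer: $45148$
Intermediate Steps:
$n{\left(U \right)} = 1$ ($n{\left(U \right)} = \frac{2 U}{2 U} = 2 U \frac{1}{2 U} = 1$)
$45147 + n{\left(-13 \right)} = 45147 + 1 = 45148$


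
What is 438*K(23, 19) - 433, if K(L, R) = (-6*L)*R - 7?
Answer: -1151935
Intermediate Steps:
K(L, R) = -7 - 6*L*R (K(L, R) = -6*L*R - 7 = -7 - 6*L*R)
438*K(23, 19) - 433 = 438*(-7 - 6*23*19) - 433 = 438*(-7 - 2622) - 433 = 438*(-2629) - 433 = -1151502 - 433 = -1151935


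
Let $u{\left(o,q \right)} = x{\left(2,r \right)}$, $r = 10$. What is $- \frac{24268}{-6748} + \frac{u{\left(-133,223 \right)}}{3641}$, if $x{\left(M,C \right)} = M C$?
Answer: $\frac{22123687}{6142367} \approx 3.6018$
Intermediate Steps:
$x{\left(M,C \right)} = C M$
$u{\left(o,q \right)} = 20$ ($u{\left(o,q \right)} = 10 \cdot 2 = 20$)
$- \frac{24268}{-6748} + \frac{u{\left(-133,223 \right)}}{3641} = - \frac{24268}{-6748} + \frac{20}{3641} = \left(-24268\right) \left(- \frac{1}{6748}\right) + 20 \cdot \frac{1}{3641} = \frac{6067}{1687} + \frac{20}{3641} = \frac{22123687}{6142367}$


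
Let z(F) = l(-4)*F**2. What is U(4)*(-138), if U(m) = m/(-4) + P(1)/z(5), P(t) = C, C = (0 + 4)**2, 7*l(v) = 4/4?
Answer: -12006/25 ≈ -480.24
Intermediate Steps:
l(v) = 1/7 (l(v) = (4/4)/7 = (4*(1/4))/7 = (1/7)*1 = 1/7)
C = 16 (C = 4**2 = 16)
z(F) = F**2/7
P(t) = 16
U(m) = 112/25 - m/4 (U(m) = m/(-4) + 16/(((1/7)*5**2)) = m*(-1/4) + 16/(((1/7)*25)) = -m/4 + 16/(25/7) = -m/4 + 16*(7/25) = -m/4 + 112/25 = 112/25 - m/4)
U(4)*(-138) = (112/25 - 1/4*4)*(-138) = (112/25 - 1)*(-138) = (87/25)*(-138) = -12006/25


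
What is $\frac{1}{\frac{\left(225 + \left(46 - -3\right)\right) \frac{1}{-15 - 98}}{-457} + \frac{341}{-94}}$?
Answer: $- \frac{4854254}{17583825} \approx -0.27606$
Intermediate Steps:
$\frac{1}{\frac{\left(225 + \left(46 - -3\right)\right) \frac{1}{-15 - 98}}{-457} + \frac{341}{-94}} = \frac{1}{\frac{225 + \left(46 + 3\right)}{-113} \left(- \frac{1}{457}\right) + 341 \left(- \frac{1}{94}\right)} = \frac{1}{\left(225 + 49\right) \left(- \frac{1}{113}\right) \left(- \frac{1}{457}\right) - \frac{341}{94}} = \frac{1}{274 \left(- \frac{1}{113}\right) \left(- \frac{1}{457}\right) - \frac{341}{94}} = \frac{1}{\left(- \frac{274}{113}\right) \left(- \frac{1}{457}\right) - \frac{341}{94}} = \frac{1}{\frac{274}{51641} - \frac{341}{94}} = \frac{1}{- \frac{17583825}{4854254}} = - \frac{4854254}{17583825}$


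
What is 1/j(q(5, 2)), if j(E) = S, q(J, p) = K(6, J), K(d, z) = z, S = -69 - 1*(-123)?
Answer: 1/54 ≈ 0.018519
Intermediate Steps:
S = 54 (S = -69 + 123 = 54)
q(J, p) = J
j(E) = 54
1/j(q(5, 2)) = 1/54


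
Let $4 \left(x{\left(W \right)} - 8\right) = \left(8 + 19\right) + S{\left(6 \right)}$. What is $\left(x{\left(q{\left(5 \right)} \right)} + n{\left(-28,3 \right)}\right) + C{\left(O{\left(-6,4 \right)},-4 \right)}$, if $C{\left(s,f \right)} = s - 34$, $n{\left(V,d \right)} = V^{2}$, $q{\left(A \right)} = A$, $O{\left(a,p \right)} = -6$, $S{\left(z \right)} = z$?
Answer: $\frac{3041}{4} \approx 760.25$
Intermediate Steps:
$C{\left(s,f \right)} = -34 + s$
$x{\left(W \right)} = \frac{65}{4}$ ($x{\left(W \right)} = 8 + \frac{\left(8 + 19\right) + 6}{4} = 8 + \frac{27 + 6}{4} = 8 + \frac{1}{4} \cdot 33 = 8 + \frac{33}{4} = \frac{65}{4}$)
$\left(x{\left(q{\left(5 \right)} \right)} + n{\left(-28,3 \right)}\right) + C{\left(O{\left(-6,4 \right)},-4 \right)} = \left(\frac{65}{4} + \left(-28\right)^{2}\right) - 40 = \left(\frac{65}{4} + 784\right) - 40 = \frac{3201}{4} - 40 = \frac{3041}{4}$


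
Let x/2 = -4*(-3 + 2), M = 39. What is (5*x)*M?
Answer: 1560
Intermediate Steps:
x = 8 (x = 2*(-4*(-3 + 2)) = 2*(-4*(-1)) = 2*4 = 8)
(5*x)*M = (5*8)*39 = 40*39 = 1560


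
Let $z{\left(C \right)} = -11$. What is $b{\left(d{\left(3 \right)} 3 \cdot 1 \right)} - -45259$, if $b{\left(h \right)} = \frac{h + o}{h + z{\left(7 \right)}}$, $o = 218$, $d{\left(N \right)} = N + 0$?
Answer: $\frac{90291}{2} \approx 45146.0$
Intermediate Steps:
$d{\left(N \right)} = N$
$b{\left(h \right)} = \frac{218 + h}{-11 + h}$ ($b{\left(h \right)} = \frac{h + 218}{h - 11} = \frac{218 + h}{-11 + h}$)
$b{\left(d{\left(3 \right)} 3 \cdot 1 \right)} - -45259 = \frac{218 + 3 \cdot 3 \cdot 1}{-11 + 3 \cdot 3 \cdot 1} - -45259 = \frac{218 + 9 \cdot 1}{-11 + 9 \cdot 1} + 45259 = \frac{218 + 9}{-11 + 9} + 45259 = \frac{1}{-2} \cdot 227 + 45259 = \left(- \frac{1}{2}\right) 227 + 45259 = - \frac{227}{2} + 45259 = \frac{90291}{2}$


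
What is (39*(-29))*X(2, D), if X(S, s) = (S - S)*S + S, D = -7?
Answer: -2262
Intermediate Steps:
X(S, s) = S (X(S, s) = 0*S + S = 0 + S = S)
(39*(-29))*X(2, D) = (39*(-29))*2 = -1131*2 = -2262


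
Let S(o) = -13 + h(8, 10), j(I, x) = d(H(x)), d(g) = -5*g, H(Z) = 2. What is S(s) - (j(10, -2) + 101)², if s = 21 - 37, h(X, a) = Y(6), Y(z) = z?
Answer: -8288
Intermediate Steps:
h(X, a) = 6
j(I, x) = -10 (j(I, x) = -5*2 = -10)
s = -16
S(o) = -7 (S(o) = -13 + 6 = -7)
S(s) - (j(10, -2) + 101)² = -7 - (-10 + 101)² = -7 - 1*91² = -7 - 1*8281 = -7 - 8281 = -8288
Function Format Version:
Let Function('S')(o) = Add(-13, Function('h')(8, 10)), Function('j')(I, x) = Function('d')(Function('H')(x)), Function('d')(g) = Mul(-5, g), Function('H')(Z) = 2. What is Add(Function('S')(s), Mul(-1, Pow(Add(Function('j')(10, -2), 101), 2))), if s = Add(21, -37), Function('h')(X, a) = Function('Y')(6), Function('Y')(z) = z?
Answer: -8288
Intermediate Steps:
Function('h')(X, a) = 6
Function('j')(I, x) = -10 (Function('j')(I, x) = Mul(-5, 2) = -10)
s = -16
Function('S')(o) = -7 (Function('S')(o) = Add(-13, 6) = -7)
Add(Function('S')(s), Mul(-1, Pow(Add(Function('j')(10, -2), 101), 2))) = Add(-7, Mul(-1, Pow(Add(-10, 101), 2))) = Add(-7, Mul(-1, Pow(91, 2))) = Add(-7, Mul(-1, 8281)) = Add(-7, -8281) = -8288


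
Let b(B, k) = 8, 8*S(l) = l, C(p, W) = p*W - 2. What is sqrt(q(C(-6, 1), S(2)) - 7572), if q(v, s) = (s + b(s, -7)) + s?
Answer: I*sqrt(30254)/2 ≈ 86.968*I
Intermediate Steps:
C(p, W) = -2 + W*p (C(p, W) = W*p - 2 = -2 + W*p)
S(l) = l/8
q(v, s) = 8 + 2*s (q(v, s) = (s + 8) + s = (8 + s) + s = 8 + 2*s)
sqrt(q(C(-6, 1), S(2)) - 7572) = sqrt((8 + 2*((1/8)*2)) - 7572) = sqrt((8 + 2*(1/4)) - 7572) = sqrt((8 + 1/2) - 7572) = sqrt(17/2 - 7572) = sqrt(-15127/2) = I*sqrt(30254)/2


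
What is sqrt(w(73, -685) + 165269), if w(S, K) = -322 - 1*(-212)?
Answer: 9*sqrt(2039) ≈ 406.40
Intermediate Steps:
w(S, K) = -110 (w(S, K) = -322 + 212 = -110)
sqrt(w(73, -685) + 165269) = sqrt(-110 + 165269) = sqrt(165159) = 9*sqrt(2039)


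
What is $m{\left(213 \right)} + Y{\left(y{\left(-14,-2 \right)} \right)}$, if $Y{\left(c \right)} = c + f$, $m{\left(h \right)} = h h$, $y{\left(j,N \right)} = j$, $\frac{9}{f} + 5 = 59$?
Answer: $\frac{272131}{6} \approx 45355.0$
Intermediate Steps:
$f = \frac{1}{6}$ ($f = \frac{9}{-5 + 59} = \frac{9}{54} = 9 \cdot \frac{1}{54} = \frac{1}{6} \approx 0.16667$)
$m{\left(h \right)} = h^{2}$
$Y{\left(c \right)} = \frac{1}{6} + c$ ($Y{\left(c \right)} = c + \frac{1}{6} = \frac{1}{6} + c$)
$m{\left(213 \right)} + Y{\left(y{\left(-14,-2 \right)} \right)} = 213^{2} + \left(\frac{1}{6} - 14\right) = 45369 - \frac{83}{6} = \frac{272131}{6}$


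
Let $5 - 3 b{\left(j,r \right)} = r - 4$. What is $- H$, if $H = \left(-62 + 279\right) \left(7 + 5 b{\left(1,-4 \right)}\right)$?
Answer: $- \frac{18662}{3} \approx -6220.7$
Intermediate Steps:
$b{\left(j,r \right)} = 3 - \frac{r}{3}$ ($b{\left(j,r \right)} = \frac{5}{3} - \frac{r - 4}{3} = \frac{5}{3} - \frac{-4 + r}{3} = \frac{5}{3} - \left(- \frac{4}{3} + \frac{r}{3}\right) = 3 - \frac{r}{3}$)
$H = \frac{18662}{3}$ ($H = \left(-62 + 279\right) \left(7 + 5 \left(3 - - \frac{4}{3}\right)\right) = 217 \left(7 + 5 \left(3 + \frac{4}{3}\right)\right) = 217 \left(7 + 5 \cdot \frac{13}{3}\right) = 217 \left(7 + \frac{65}{3}\right) = 217 \cdot \frac{86}{3} = \frac{18662}{3} \approx 6220.7$)
$- H = \left(-1\right) \frac{18662}{3} = - \frac{18662}{3}$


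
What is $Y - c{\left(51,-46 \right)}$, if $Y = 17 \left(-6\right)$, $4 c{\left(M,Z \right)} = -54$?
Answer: $- \frac{177}{2} \approx -88.5$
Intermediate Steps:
$c{\left(M,Z \right)} = - \frac{27}{2}$ ($c{\left(M,Z \right)} = \frac{1}{4} \left(-54\right) = - \frac{27}{2}$)
$Y = -102$
$Y - c{\left(51,-46 \right)} = -102 - - \frac{27}{2} = -102 + \frac{27}{2} = - \frac{177}{2}$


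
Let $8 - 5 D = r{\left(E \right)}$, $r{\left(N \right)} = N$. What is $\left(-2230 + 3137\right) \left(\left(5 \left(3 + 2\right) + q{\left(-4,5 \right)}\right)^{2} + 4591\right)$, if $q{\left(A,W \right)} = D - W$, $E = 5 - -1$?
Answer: $\frac{113537353}{25} \approx 4.5415 \cdot 10^{6}$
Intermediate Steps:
$E = 6$ ($E = 5 + 1 = 6$)
$D = \frac{2}{5}$ ($D = \frac{8}{5} - \frac{6}{5} = \frac{2}{5} \approx 0.4$)
$q{\left(A,W \right)} = \frac{2}{5} - W$
$\left(-2230 + 3137\right) \left(\left(5 \left(3 + 2\right) + q{\left(-4,5 \right)}\right)^{2} + 4591\right) = \left(-2230 + 3137\right) \left(\left(5 \left(3 + 2\right) + \left(\frac{2}{5} - 5\right)\right)^{2} + 4591\right) = 907 \left(\left(5 \cdot 5 + \left(\frac{2}{5} - 5\right)\right)^{2} + 4591\right) = 907 \left(\left(25 - \frac{23}{5}\right)^{2} + 4591\right) = 907 \left(\left(\frac{102}{5}\right)^{2} + 4591\right) = 907 \left(\frac{10404}{25} + 4591\right) = 907 \cdot \frac{125179}{25} = \frac{113537353}{25}$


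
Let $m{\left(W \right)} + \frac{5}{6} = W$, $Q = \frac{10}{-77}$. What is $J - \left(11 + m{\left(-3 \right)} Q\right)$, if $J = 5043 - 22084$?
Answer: $- \frac{3939127}{231} \approx -17053.0$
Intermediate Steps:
$Q = - \frac{10}{77}$ ($Q = 10 \left(- \frac{1}{77}\right) = - \frac{10}{77} \approx -0.12987$)
$m{\left(W \right)} = - \frac{5}{6} + W$
$J = -17041$ ($J = 5043 - 22084 = -17041$)
$J - \left(11 + m{\left(-3 \right)} Q\right) = -17041 - \left(11 + \left(- \frac{5}{6} - 3\right) \left(- \frac{10}{77}\right)\right) = -17041 - \left(11 - - \frac{115}{231}\right) = -17041 - \left(11 + \frac{115}{231}\right) = -17041 - \frac{2656}{231} = - \frac{3939127}{231}$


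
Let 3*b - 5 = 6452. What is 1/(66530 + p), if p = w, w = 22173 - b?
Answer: 3/259652 ≈ 1.1554e-5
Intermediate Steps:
b = 6457/3 (b = 5/3 + (1/3)*6452 = 5/3 + 6452/3 = 6457/3 ≈ 2152.3)
w = 60062/3 (w = 22173 - 1*6457/3 = 22173 - 6457/3 = 60062/3 ≈ 20021.)
p = 60062/3 ≈ 20021.
1/(66530 + p) = 1/(66530 + 60062/3) = 1/(259652/3) = 3/259652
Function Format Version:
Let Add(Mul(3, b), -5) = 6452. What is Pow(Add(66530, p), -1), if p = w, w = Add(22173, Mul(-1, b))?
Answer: Rational(3, 259652) ≈ 1.1554e-5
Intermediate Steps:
b = Rational(6457, 3) (b = Add(Rational(5, 3), Mul(Rational(1, 3), 6452)) = Add(Rational(5, 3), Rational(6452, 3)) = Rational(6457, 3) ≈ 2152.3)
w = Rational(60062, 3) (w = Add(22173, Mul(-1, Rational(6457, 3))) = Add(22173, Rational(-6457, 3)) = Rational(60062, 3) ≈ 20021.)
p = Rational(60062, 3) ≈ 20021.
Pow(Add(66530, p), -1) = Pow(Add(66530, Rational(60062, 3)), -1) = Pow(Rational(259652, 3), -1) = Rational(3, 259652)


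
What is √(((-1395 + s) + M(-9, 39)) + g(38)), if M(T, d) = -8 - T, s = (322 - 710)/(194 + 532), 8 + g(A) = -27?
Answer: I*√1556763/33 ≈ 37.809*I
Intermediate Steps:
g(A) = -35 (g(A) = -8 - 27 = -35)
s = -194/363 (s = -388/726 = -388*1/726 = -194/363 ≈ -0.53444)
√(((-1395 + s) + M(-9, 39)) + g(38)) = √(((-1395 - 194/363) + (-8 - 1*(-9))) - 35) = √((-506579/363 + (-8 + 9)) - 35) = √((-506579/363 + 1) - 35) = √(-506216/363 - 35) = √(-518921/363) = I*√1556763/33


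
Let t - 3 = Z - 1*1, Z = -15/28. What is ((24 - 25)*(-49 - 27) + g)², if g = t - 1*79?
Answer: 1849/784 ≈ 2.3584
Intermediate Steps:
Z = -15/28 (Z = -15*1/28 = -15/28 ≈ -0.53571)
t = 41/28 (t = 3 + (-15/28 - 1*1) = 3 + (-15/28 - 1) = 3 - 43/28 = 41/28 ≈ 1.4643)
g = -2171/28 (g = 41/28 - 1*79 = 41/28 - 79 = -2171/28 ≈ -77.536)
((24 - 25)*(-49 - 27) + g)² = ((24 - 25)*(-49 - 27) - 2171/28)² = (-1*(-76) - 2171/28)² = (76 - 2171/28)² = (-43/28)² = 1849/784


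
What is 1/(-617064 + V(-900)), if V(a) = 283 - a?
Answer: -1/615881 ≈ -1.6237e-6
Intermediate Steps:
1/(-617064 + V(-900)) = 1/(-617064 + (283 - 1*(-900))) = 1/(-617064 + (283 + 900)) = 1/(-617064 + 1183) = 1/(-615881) = -1/615881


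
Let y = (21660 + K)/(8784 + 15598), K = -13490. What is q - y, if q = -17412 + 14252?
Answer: -38527645/12191 ≈ -3160.3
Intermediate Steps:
y = 4085/12191 (y = (21660 - 13490)/(8784 + 15598) = 8170/24382 = 8170*(1/24382) = 4085/12191 ≈ 0.33508)
q = -3160
q - y = -3160 - 1*4085/12191 = -3160 - 4085/12191 = -38527645/12191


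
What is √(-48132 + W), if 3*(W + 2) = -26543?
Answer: I*√512835/3 ≈ 238.71*I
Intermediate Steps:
W = -26549/3 (W = -2 + (⅓)*(-26543) = -2 - 26543/3 = -26549/3 ≈ -8849.7)
√(-48132 + W) = √(-48132 - 26549/3) = √(-170945/3) = I*√512835/3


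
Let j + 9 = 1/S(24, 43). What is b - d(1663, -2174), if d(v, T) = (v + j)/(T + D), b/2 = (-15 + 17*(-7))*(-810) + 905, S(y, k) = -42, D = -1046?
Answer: 29602753067/135240 ≈ 2.1889e+5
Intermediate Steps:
j = -379/42 (j = -9 + 1/(-42) = -9 - 1/42 = -379/42 ≈ -9.0238)
b = 218890 (b = 2*((-15 + 17*(-7))*(-810) + 905) = 2*((-15 - 119)*(-810) + 905) = 2*(-134*(-810) + 905) = 2*(108540 + 905) = 2*109445 = 218890)
d(v, T) = (-379/42 + v)/(-1046 + T) (d(v, T) = (v - 379/42)/(T - 1046) = (-379/42 + v)/(-1046 + T))
b - d(1663, -2174) = 218890 - (-379/42 + 1663)/(-1046 - 2174) = 218890 - 69467/((-3220)*42) = 218890 - (-1)*69467/(3220*42) = 218890 - 1*(-69467/135240) = 218890 + 69467/135240 = 29602753067/135240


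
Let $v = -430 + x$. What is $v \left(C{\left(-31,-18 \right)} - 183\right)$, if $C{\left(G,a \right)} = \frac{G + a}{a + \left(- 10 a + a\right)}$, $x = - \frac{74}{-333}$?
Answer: $\frac{25529767}{324} \approx 78796.0$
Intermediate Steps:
$x = \frac{2}{9}$ ($x = \left(-74\right) \left(- \frac{1}{333}\right) = \frac{2}{9} \approx 0.22222$)
$C{\left(G,a \right)} = - \frac{G + a}{8 a}$ ($C{\left(G,a \right)} = \frac{G + a}{a - 9 a} = \frac{G + a}{\left(-8\right) a} = \left(G + a\right) \left(- \frac{1}{8 a}\right) = - \frac{G + a}{8 a}$)
$v = - \frac{3868}{9}$ ($v = -430 + \frac{2}{9} = - \frac{3868}{9} \approx -429.78$)
$v \left(C{\left(-31,-18 \right)} - 183\right) = - \frac{3868 \left(\frac{\left(-1\right) \left(-31\right) - -18}{8 \left(-18\right)} - 183\right)}{9} = - \frac{3868 \left(\frac{1}{8} \left(- \frac{1}{18}\right) \left(31 + 18\right) - 183\right)}{9} = - \frac{3868 \left(\frac{1}{8} \left(- \frac{1}{18}\right) 49 - 183\right)}{9} = - \frac{3868 \left(- \frac{49}{144} - 183\right)}{9} = \left(- \frac{3868}{9}\right) \left(- \frac{26401}{144}\right) = \frac{25529767}{324}$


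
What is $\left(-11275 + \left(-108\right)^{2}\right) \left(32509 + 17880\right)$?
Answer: $19601321$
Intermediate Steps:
$\left(-11275 + \left(-108\right)^{2}\right) \left(32509 + 17880\right) = \left(-11275 + 11664\right) 50389 = 389 \cdot 50389 = 19601321$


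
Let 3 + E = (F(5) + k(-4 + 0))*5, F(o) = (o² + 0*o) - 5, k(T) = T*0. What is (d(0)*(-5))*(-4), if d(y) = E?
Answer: 1940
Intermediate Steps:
k(T) = 0
F(o) = -5 + o² (F(o) = (o² + 0) - 5 = o² - 5 = -5 + o²)
E = 97 (E = -3 + ((-5 + 5²) + 0)*5 = -3 + ((-5 + 25) + 0)*5 = -3 + (20 + 0)*5 = -3 + 20*5 = -3 + 100 = 97)
d(y) = 97
(d(0)*(-5))*(-4) = (97*(-5))*(-4) = -485*(-4) = 1940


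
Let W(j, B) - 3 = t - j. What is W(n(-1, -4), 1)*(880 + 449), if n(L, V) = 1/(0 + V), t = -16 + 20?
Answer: 38541/4 ≈ 9635.3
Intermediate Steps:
t = 4
n(L, V) = 1/V
W(j, B) = 7 - j (W(j, B) = 3 + (4 - j) = 7 - j)
W(n(-1, -4), 1)*(880 + 449) = (7 - 1/(-4))*(880 + 449) = (7 - 1*(-¼))*1329 = (7 + ¼)*1329 = (29/4)*1329 = 38541/4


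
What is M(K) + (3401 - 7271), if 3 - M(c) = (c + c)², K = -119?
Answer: -60511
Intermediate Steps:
M(c) = 3 - 4*c² (M(c) = 3 - (c + c)² = 3 - (2*c)² = 3 - 4*c²)
M(K) + (3401 - 7271) = (3 - 4*(-119)²) + (3401 - 7271) = (3 - 4*14161) - 3870 = (3 - 56644) - 3870 = -56641 - 3870 = -60511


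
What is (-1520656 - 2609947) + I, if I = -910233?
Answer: -5040836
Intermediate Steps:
(-1520656 - 2609947) + I = (-1520656 - 2609947) - 910233 = -4130603 - 910233 = -5040836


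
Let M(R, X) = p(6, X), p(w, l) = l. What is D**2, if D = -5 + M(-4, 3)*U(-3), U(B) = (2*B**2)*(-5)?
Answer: 75625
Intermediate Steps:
M(R, X) = X
U(B) = -10*B**2
D = -275 (D = -5 + 3*(-10*(-3)**2) = -5 + 3*(-10*9) = -5 + 3*(-90) = -5 - 270 = -275)
D**2 = (-275)**2 = 75625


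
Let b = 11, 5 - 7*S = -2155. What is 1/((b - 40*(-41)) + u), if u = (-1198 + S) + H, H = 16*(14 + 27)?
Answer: 7/9923 ≈ 0.00070543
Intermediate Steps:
S = 2160/7 (S = 5/7 - 1/7*(-2155) = 5/7 + 2155/7 = 2160/7 ≈ 308.57)
H = 656 (H = 16*41 = 656)
u = -1634/7 (u = (-1198 + 2160/7) + 656 = -6226/7 + 656 = -1634/7 ≈ -233.43)
1/((b - 40*(-41)) + u) = 1/((11 - 40*(-41)) - 1634/7) = 1/((11 + 1640) - 1634/7) = 1/(1651 - 1634/7) = 1/(9923/7) = 7/9923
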